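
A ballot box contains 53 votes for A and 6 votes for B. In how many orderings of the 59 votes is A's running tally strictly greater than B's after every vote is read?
Strict-lead orderings = 35893242

Total orderings of the 59 votes with 53 for A: C(59, 53) = 45057474. By the Bertrand ballot formula (Cycle Lemma / reflection principle), the number of orderings in which A is strictly ahead of B throughout is (p − q)/(p + q) · C(p + q, p) = (53 − 6)/(53 + 6) · 45057474 = 35893242.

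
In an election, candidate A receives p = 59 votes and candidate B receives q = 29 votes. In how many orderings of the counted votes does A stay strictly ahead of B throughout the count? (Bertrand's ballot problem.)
Strict-lead orderings = 51567898966285508521200

Total orderings of the 88 votes with 59 for A: C(88, 59) = 151265836967770824995520. By the Bertrand ballot formula (Cycle Lemma / reflection principle), the number of orderings in which A is strictly ahead of B throughout is (p − q)/(p + q) · C(p + q, p) = (59 − 29)/(59 + 29) · 151265836967770824995520 = 51567898966285508521200.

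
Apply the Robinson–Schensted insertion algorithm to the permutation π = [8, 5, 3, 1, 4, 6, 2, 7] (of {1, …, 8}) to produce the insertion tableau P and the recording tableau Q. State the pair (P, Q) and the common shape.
P = [1, 2, 6, 7] / [3, 4] / [5] / [8];  Q = [1, 5, 6, 8] / [2, 7] / [3] / [4];  common shape = (4, 2, 1, 1)

Row-insert the values π_1, π_2, … into P one at a time, bumping the leftmost entry strictly greater than the inserted value down to the next row. The recording tableau Q records, in position (i, j), the step at which that cell was added to P.
  Insert 8 (step 1): P = [8];  Q = [1]
  Insert 5 (step 2): P = [5] / [8];  Q = [1] / [2]
  Insert 3 (step 3): P = [3] / [5] / [8];  Q = [1] / [2] / [3]
  Insert 1 (step 4): P = [1] / [3] / [5] / [8];  Q = [1] / [2] / [3] / [4]
  Insert 4 (step 5): P = [1, 4] / [3] / [5] / [8];  Q = [1, 5] / [2] / [3] / [4]
  Insert 6 (step 6): P = [1, 4, 6] / [3] / [5] / [8];  Q = [1, 5, 6] / [2] / [3] / [4]
  Insert 2 (step 7): P = [1, 2, 6] / [3, 4] / [5] / [8];  Q = [1, 5, 6] / [2, 7] / [3] / [4]
  Insert 7 (step 8): P = [1, 2, 6, 7] / [3, 4] / [5] / [8];  Q = [1, 5, 6, 8] / [2, 7] / [3] / [4]
Final shape: (4, 2, 1, 1).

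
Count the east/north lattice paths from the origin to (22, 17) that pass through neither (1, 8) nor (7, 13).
Number of paths = 50608002348

Inclusion–exclusion. Total paths: C(39, 22) = 51021117810. Through P₁: C(9, 1)·C(30, 21) = 128764350. Through P₂: C(20, 7)·C(19, 15) = 300467520. Since P₁ is strictly southwest of P₂, a monotone path through both must visit P₁ then P₂; paths through both = C(9, 1)·C(11, 6)·C(19, 15) = 16116408. Avoid both = 51021117810 − 128764350 − 300467520 + 16116408 = 50608002348.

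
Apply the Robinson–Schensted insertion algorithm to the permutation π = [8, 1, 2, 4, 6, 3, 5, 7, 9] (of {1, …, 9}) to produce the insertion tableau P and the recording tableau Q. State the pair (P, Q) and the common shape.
P = [1, 2, 3, 5, 7, 9] / [4, 6] / [8];  Q = [1, 3, 4, 5, 8, 9] / [2, 7] / [6];  common shape = (6, 2, 1)

Row-insert the values π_1, π_2, … into P one at a time, bumping the leftmost entry strictly greater than the inserted value down to the next row. The recording tableau Q records, in position (i, j), the step at which that cell was added to P.
  Insert 8 (step 1): P = [8];  Q = [1]
  Insert 1 (step 2): P = [1] / [8];  Q = [1] / [2]
  Insert 2 (step 3): P = [1, 2] / [8];  Q = [1, 3] / [2]
  Insert 4 (step 4): P = [1, 2, 4] / [8];  Q = [1, 3, 4] / [2]
  Insert 6 (step 5): P = [1, 2, 4, 6] / [8];  Q = [1, 3, 4, 5] / [2]
  Insert 3 (step 6): P = [1, 2, 3, 6] / [4] / [8];  Q = [1, 3, 4, 5] / [2] / [6]
  Insert 5 (step 7): P = [1, 2, 3, 5] / [4, 6] / [8];  Q = [1, 3, 4, 5] / [2, 7] / [6]
  Insert 7 (step 8): P = [1, 2, 3, 5, 7] / [4, 6] / [8];  Q = [1, 3, 4, 5, 8] / [2, 7] / [6]
  Insert 9 (step 9): P = [1, 2, 3, 5, 7, 9] / [4, 6] / [8];  Q = [1, 3, 4, 5, 8, 9] / [2, 7] / [6]
Final shape: (6, 2, 1).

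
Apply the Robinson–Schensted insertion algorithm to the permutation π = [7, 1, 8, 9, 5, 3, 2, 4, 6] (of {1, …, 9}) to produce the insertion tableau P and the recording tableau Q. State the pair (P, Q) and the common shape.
P = [1, 2, 4, 6] / [3, 8, 9] / [5] / [7];  Q = [1, 3, 4, 9] / [2, 5, 8] / [6] / [7];  common shape = (4, 3, 1, 1)

Row-insert the values π_1, π_2, … into P one at a time, bumping the leftmost entry strictly greater than the inserted value down to the next row. The recording tableau Q records, in position (i, j), the step at which that cell was added to P.
  Insert 7 (step 1): P = [7];  Q = [1]
  Insert 1 (step 2): P = [1] / [7];  Q = [1] / [2]
  Insert 8 (step 3): P = [1, 8] / [7];  Q = [1, 3] / [2]
  Insert 9 (step 4): P = [1, 8, 9] / [7];  Q = [1, 3, 4] / [2]
  Insert 5 (step 5): P = [1, 5, 9] / [7, 8];  Q = [1, 3, 4] / [2, 5]
  Insert 3 (step 6): P = [1, 3, 9] / [5, 8] / [7];  Q = [1, 3, 4] / [2, 5] / [6]
  Insert 2 (step 7): P = [1, 2, 9] / [3, 8] / [5] / [7];  Q = [1, 3, 4] / [2, 5] / [6] / [7]
  Insert 4 (step 8): P = [1, 2, 4] / [3, 8, 9] / [5] / [7];  Q = [1, 3, 4] / [2, 5, 8] / [6] / [7]
  Insert 6 (step 9): P = [1, 2, 4, 6] / [3, 8, 9] / [5] / [7];  Q = [1, 3, 4, 9] / [2, 5, 8] / [6] / [7]
Final shape: (4, 3, 1, 1).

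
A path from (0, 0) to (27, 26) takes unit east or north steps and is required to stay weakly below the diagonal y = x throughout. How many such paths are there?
Number of paths = 69533550916004

By the reflection principle (André's argument), the number of monotone paths to (27, 26) with n ≤ m that never go above y = x is C(53, 27) − C(53, 28) = 973469712824056 − 903936161908052 = 69533550916004.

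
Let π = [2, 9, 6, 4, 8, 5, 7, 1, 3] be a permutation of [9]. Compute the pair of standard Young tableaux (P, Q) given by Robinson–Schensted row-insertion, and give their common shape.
P = [1, 3, 5, 7] / [2, 4] / [6, 8] / [9];  Q = [1, 2, 5, 7] / [3, 6] / [4, 9] / [8];  common shape = (4, 2, 2, 1)

Row-insert the values π_1, π_2, … into P one at a time, bumping the leftmost entry strictly greater than the inserted value down to the next row. The recording tableau Q records, in position (i, j), the step at which that cell was added to P.
  Insert 2 (step 1): P = [2];  Q = [1]
  Insert 9 (step 2): P = [2, 9];  Q = [1, 2]
  Insert 6 (step 3): P = [2, 6] / [9];  Q = [1, 2] / [3]
  Insert 4 (step 4): P = [2, 4] / [6] / [9];  Q = [1, 2] / [3] / [4]
  Insert 8 (step 5): P = [2, 4, 8] / [6] / [9];  Q = [1, 2, 5] / [3] / [4]
  Insert 5 (step 6): P = [2, 4, 5] / [6, 8] / [9];  Q = [1, 2, 5] / [3, 6] / [4]
  Insert 7 (step 7): P = [2, 4, 5, 7] / [6, 8] / [9];  Q = [1, 2, 5, 7] / [3, 6] / [4]
  Insert 1 (step 8): P = [1, 4, 5, 7] / [2, 8] / [6] / [9];  Q = [1, 2, 5, 7] / [3, 6] / [4] / [8]
  Insert 3 (step 9): P = [1, 3, 5, 7] / [2, 4] / [6, 8] / [9];  Q = [1, 2, 5, 7] / [3, 6] / [4, 9] / [8]
Final shape: (4, 2, 2, 1).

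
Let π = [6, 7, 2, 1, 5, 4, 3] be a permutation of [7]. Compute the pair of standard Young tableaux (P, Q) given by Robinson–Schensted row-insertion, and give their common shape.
P = [1, 3] / [2, 4] / [5, 7] / [6];  Q = [1, 2] / [3, 5] / [4, 6] / [7];  common shape = (2, 2, 2, 1)

Row-insert the values π_1, π_2, … into P one at a time, bumping the leftmost entry strictly greater than the inserted value down to the next row. The recording tableau Q records, in position (i, j), the step at which that cell was added to P.
  Insert 6 (step 1): P = [6];  Q = [1]
  Insert 7 (step 2): P = [6, 7];  Q = [1, 2]
  Insert 2 (step 3): P = [2, 7] / [6];  Q = [1, 2] / [3]
  Insert 1 (step 4): P = [1, 7] / [2] / [6];  Q = [1, 2] / [3] / [4]
  Insert 5 (step 5): P = [1, 5] / [2, 7] / [6];  Q = [1, 2] / [3, 5] / [4]
  Insert 4 (step 6): P = [1, 4] / [2, 5] / [6, 7];  Q = [1, 2] / [3, 5] / [4, 6]
  Insert 3 (step 7): P = [1, 3] / [2, 4] / [5, 7] / [6];  Q = [1, 2] / [3, 5] / [4, 6] / [7]
Final shape: (2, 2, 2, 1).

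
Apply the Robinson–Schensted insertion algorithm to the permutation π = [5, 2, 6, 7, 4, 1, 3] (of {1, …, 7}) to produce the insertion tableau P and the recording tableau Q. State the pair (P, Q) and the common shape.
P = [1, 3, 7] / [2, 4] / [5, 6];  Q = [1, 3, 4] / [2, 5] / [6, 7];  common shape = (3, 2, 2)

Row-insert the values π_1, π_2, … into P one at a time, bumping the leftmost entry strictly greater than the inserted value down to the next row. The recording tableau Q records, in position (i, j), the step at which that cell was added to P.
  Insert 5 (step 1): P = [5];  Q = [1]
  Insert 2 (step 2): P = [2] / [5];  Q = [1] / [2]
  Insert 6 (step 3): P = [2, 6] / [5];  Q = [1, 3] / [2]
  Insert 7 (step 4): P = [2, 6, 7] / [5];  Q = [1, 3, 4] / [2]
  Insert 4 (step 5): P = [2, 4, 7] / [5, 6];  Q = [1, 3, 4] / [2, 5]
  Insert 1 (step 6): P = [1, 4, 7] / [2, 6] / [5];  Q = [1, 3, 4] / [2, 5] / [6]
  Insert 3 (step 7): P = [1, 3, 7] / [2, 4] / [5, 6];  Q = [1, 3, 4] / [2, 5] / [6, 7]
Final shape: (3, 2, 2).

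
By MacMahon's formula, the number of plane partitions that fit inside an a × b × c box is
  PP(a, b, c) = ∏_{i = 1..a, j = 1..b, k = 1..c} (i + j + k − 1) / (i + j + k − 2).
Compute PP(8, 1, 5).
PP(8, 1, 5) = 1287

Evaluate the triple product over i = 1..8, j = 1..1, k = 1..5. The factors are (2/1) · (3/2) · (4/3) · (5/4) · (6/5) · (3/2) · (4/3) · (5/4) · … (40 factors total). The numerators and denominators telescope so the product is an integer; carrying out the multiplication exactly gives PP(8, 1, 5) = 1287.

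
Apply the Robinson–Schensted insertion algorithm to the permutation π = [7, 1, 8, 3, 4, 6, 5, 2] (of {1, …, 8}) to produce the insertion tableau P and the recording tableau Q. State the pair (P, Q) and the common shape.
P = [1, 2, 4, 5] / [3, 8] / [6] / [7];  Q = [1, 3, 5, 6] / [2, 4] / [7] / [8];  common shape = (4, 2, 1, 1)

Row-insert the values π_1, π_2, … into P one at a time, bumping the leftmost entry strictly greater than the inserted value down to the next row. The recording tableau Q records, in position (i, j), the step at which that cell was added to P.
  Insert 7 (step 1): P = [7];  Q = [1]
  Insert 1 (step 2): P = [1] / [7];  Q = [1] / [2]
  Insert 8 (step 3): P = [1, 8] / [7];  Q = [1, 3] / [2]
  Insert 3 (step 4): P = [1, 3] / [7, 8];  Q = [1, 3] / [2, 4]
  Insert 4 (step 5): P = [1, 3, 4] / [7, 8];  Q = [1, 3, 5] / [2, 4]
  Insert 6 (step 6): P = [1, 3, 4, 6] / [7, 8];  Q = [1, 3, 5, 6] / [2, 4]
  Insert 5 (step 7): P = [1, 3, 4, 5] / [6, 8] / [7];  Q = [1, 3, 5, 6] / [2, 4] / [7]
  Insert 2 (step 8): P = [1, 2, 4, 5] / [3, 8] / [6] / [7];  Q = [1, 3, 5, 6] / [2, 4] / [7] / [8]
Final shape: (4, 2, 1, 1).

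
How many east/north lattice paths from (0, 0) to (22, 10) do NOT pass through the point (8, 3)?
Number of paths = 45326040

Total paths from (0, 0) to (22, 10): C(32, 22) = 64512240. Paths through (8, 3): (paths (0, 0) → (8, 3)) × (paths (8, 3) → (22, 10)) = C(11, 8) · C(21, 14) = 165 · 116280 = 19186200. Avoidance count = 64512240 − 19186200 = 45326040.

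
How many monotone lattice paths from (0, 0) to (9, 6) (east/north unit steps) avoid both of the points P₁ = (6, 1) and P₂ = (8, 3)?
Number of paths = 4121

Inclusion–exclusion. Total paths: C(15, 9) = 5005. Through P₁: C(7, 6)·C(8, 3) = 392. Through P₂: C(11, 8)·C(4, 1) = 660. Since P₁ is strictly southwest of P₂, a monotone path through both must visit P₁ then P₂; paths through both = C(7, 6)·C(4, 2)·C(4, 1) = 168. Avoid both = 5005 − 392 − 660 + 168 = 4121.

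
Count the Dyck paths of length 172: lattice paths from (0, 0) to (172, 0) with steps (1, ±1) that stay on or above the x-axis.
C_86 = 4180080073556524734514695828170907458428751314320

These Dyck paths are counted by the Catalan number C_n = (1/(n + 1)) · C(2n, n). For n = 86: C_86 = (1/87) · C(172, 86) = 363666966399417651902778537050868948883301364345840/87 = 4180080073556524734514695828170907458428751314320.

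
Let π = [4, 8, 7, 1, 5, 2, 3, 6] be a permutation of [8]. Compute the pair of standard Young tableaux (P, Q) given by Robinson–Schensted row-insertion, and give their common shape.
P = [1, 2, 3, 6] / [4, 5] / [7] / [8];  Q = [1, 2, 7, 8] / [3, 5] / [4] / [6];  common shape = (4, 2, 1, 1)

Row-insert the values π_1, π_2, … into P one at a time, bumping the leftmost entry strictly greater than the inserted value down to the next row. The recording tableau Q records, in position (i, j), the step at which that cell was added to P.
  Insert 4 (step 1): P = [4];  Q = [1]
  Insert 8 (step 2): P = [4, 8];  Q = [1, 2]
  Insert 7 (step 3): P = [4, 7] / [8];  Q = [1, 2] / [3]
  Insert 1 (step 4): P = [1, 7] / [4] / [8];  Q = [1, 2] / [3] / [4]
  Insert 5 (step 5): P = [1, 5] / [4, 7] / [8];  Q = [1, 2] / [3, 5] / [4]
  Insert 2 (step 6): P = [1, 2] / [4, 5] / [7] / [8];  Q = [1, 2] / [3, 5] / [4] / [6]
  Insert 3 (step 7): P = [1, 2, 3] / [4, 5] / [7] / [8];  Q = [1, 2, 7] / [3, 5] / [4] / [6]
  Insert 6 (step 8): P = [1, 2, 3, 6] / [4, 5] / [7] / [8];  Q = [1, 2, 7, 8] / [3, 5] / [4] / [6]
Final shape: (4, 2, 1, 1).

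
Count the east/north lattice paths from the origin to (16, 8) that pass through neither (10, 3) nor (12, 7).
Number of paths = 372849

Inclusion–exclusion. Total paths: C(24, 16) = 735471. Through P₁: C(13, 10)·C(11, 6) = 132132. Through P₂: C(19, 12)·C(5, 4) = 251940. Since P₁ is strictly southwest of P₂, a monotone path through both must visit P₁ then P₂; paths through both = C(13, 10)·C(6, 2)·C(5, 4) = 21450. Avoid both = 735471 − 132132 − 251940 + 21450 = 372849.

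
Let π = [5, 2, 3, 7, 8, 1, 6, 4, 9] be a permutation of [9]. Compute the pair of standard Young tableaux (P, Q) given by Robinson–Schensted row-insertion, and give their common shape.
P = [1, 3, 4, 8, 9] / [2, 6] / [5, 7];  Q = [1, 3, 4, 5, 9] / [2, 7] / [6, 8];  common shape = (5, 2, 2)

Row-insert the values π_1, π_2, … into P one at a time, bumping the leftmost entry strictly greater than the inserted value down to the next row. The recording tableau Q records, in position (i, j), the step at which that cell was added to P.
  Insert 5 (step 1): P = [5];  Q = [1]
  Insert 2 (step 2): P = [2] / [5];  Q = [1] / [2]
  Insert 3 (step 3): P = [2, 3] / [5];  Q = [1, 3] / [2]
  Insert 7 (step 4): P = [2, 3, 7] / [5];  Q = [1, 3, 4] / [2]
  Insert 8 (step 5): P = [2, 3, 7, 8] / [5];  Q = [1, 3, 4, 5] / [2]
  Insert 1 (step 6): P = [1, 3, 7, 8] / [2] / [5];  Q = [1, 3, 4, 5] / [2] / [6]
  Insert 6 (step 7): P = [1, 3, 6, 8] / [2, 7] / [5];  Q = [1, 3, 4, 5] / [2, 7] / [6]
  Insert 4 (step 8): P = [1, 3, 4, 8] / [2, 6] / [5, 7];  Q = [1, 3, 4, 5] / [2, 7] / [6, 8]
  Insert 9 (step 9): P = [1, 3, 4, 8, 9] / [2, 6] / [5, 7];  Q = [1, 3, 4, 5, 9] / [2, 7] / [6, 8]
Final shape: (5, 2, 2).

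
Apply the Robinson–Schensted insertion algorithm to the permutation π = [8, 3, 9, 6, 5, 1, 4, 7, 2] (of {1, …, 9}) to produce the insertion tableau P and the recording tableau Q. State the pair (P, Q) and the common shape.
P = [1, 2, 7] / [3, 4] / [5, 9] / [6] / [8];  Q = [1, 3, 8] / [2, 4] / [5, 7] / [6] / [9];  common shape = (3, 2, 2, 1, 1)

Row-insert the values π_1, π_2, … into P one at a time, bumping the leftmost entry strictly greater than the inserted value down to the next row. The recording tableau Q records, in position (i, j), the step at which that cell was added to P.
  Insert 8 (step 1): P = [8];  Q = [1]
  Insert 3 (step 2): P = [3] / [8];  Q = [1] / [2]
  Insert 9 (step 3): P = [3, 9] / [8];  Q = [1, 3] / [2]
  Insert 6 (step 4): P = [3, 6] / [8, 9];  Q = [1, 3] / [2, 4]
  Insert 5 (step 5): P = [3, 5] / [6, 9] / [8];  Q = [1, 3] / [2, 4] / [5]
  Insert 1 (step 6): P = [1, 5] / [3, 9] / [6] / [8];  Q = [1, 3] / [2, 4] / [5] / [6]
  Insert 4 (step 7): P = [1, 4] / [3, 5] / [6, 9] / [8];  Q = [1, 3] / [2, 4] / [5, 7] / [6]
  Insert 7 (step 8): P = [1, 4, 7] / [3, 5] / [6, 9] / [8];  Q = [1, 3, 8] / [2, 4] / [5, 7] / [6]
  Insert 2 (step 9): P = [1, 2, 7] / [3, 4] / [5, 9] / [6] / [8];  Q = [1, 3, 8] / [2, 4] / [5, 7] / [6] / [9]
Final shape: (3, 2, 2, 1, 1).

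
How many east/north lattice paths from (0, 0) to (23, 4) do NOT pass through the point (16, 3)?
Number of paths = 9798

Total paths from (0, 0) to (23, 4): C(27, 23) = 17550. Paths through (16, 3): (paths (0, 0) → (16, 3)) × (paths (16, 3) → (23, 4)) = C(19, 16) · C(8, 7) = 969 · 8 = 7752. Avoidance count = 17550 − 7752 = 9798.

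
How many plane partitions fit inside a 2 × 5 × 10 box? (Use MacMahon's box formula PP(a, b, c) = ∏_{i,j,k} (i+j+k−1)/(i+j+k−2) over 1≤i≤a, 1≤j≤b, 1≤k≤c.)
PP(2, 5, 10) = 2186184

Evaluate the triple product over i = 1..2, j = 1..5, k = 1..10. The factors are (2/1) · (3/2) · (4/3) · (5/4) · (6/5) · (7/6) · (8/7) · (9/8) · … (100 factors total). The numerators and denominators telescope so the product is an integer; carrying out the multiplication exactly gives PP(2, 5, 10) = 2186184.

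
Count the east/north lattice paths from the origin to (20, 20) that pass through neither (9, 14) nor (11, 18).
Number of paths = 126504316180

Inclusion–exclusion. Total paths: C(40, 20) = 137846528820. Through P₁: C(23, 9)·C(17, 11) = 10113543440. Through P₂: C(29, 11)·C(11, 9) = 1902850950. Since P₁ is strictly southwest of P₂, a monotone path through both must visit P₁ then P₂; paths through both = C(23, 9)·C(6, 2)·C(11, 9) = 674181750. Avoid both = 137846528820 − 10113543440 − 1902850950 + 674181750 = 126504316180.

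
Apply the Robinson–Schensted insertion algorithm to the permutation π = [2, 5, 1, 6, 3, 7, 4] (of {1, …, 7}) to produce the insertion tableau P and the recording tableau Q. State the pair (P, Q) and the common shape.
P = [1, 3, 4, 7] / [2, 5, 6];  Q = [1, 2, 4, 6] / [3, 5, 7];  common shape = (4, 3)

Row-insert the values π_1, π_2, … into P one at a time, bumping the leftmost entry strictly greater than the inserted value down to the next row. The recording tableau Q records, in position (i, j), the step at which that cell was added to P.
  Insert 2 (step 1): P = [2];  Q = [1]
  Insert 5 (step 2): P = [2, 5];  Q = [1, 2]
  Insert 1 (step 3): P = [1, 5] / [2];  Q = [1, 2] / [3]
  Insert 6 (step 4): P = [1, 5, 6] / [2];  Q = [1, 2, 4] / [3]
  Insert 3 (step 5): P = [1, 3, 6] / [2, 5];  Q = [1, 2, 4] / [3, 5]
  Insert 7 (step 6): P = [1, 3, 6, 7] / [2, 5];  Q = [1, 2, 4, 6] / [3, 5]
  Insert 4 (step 7): P = [1, 3, 4, 7] / [2, 5, 6];  Q = [1, 2, 4, 6] / [3, 5, 7]
Final shape: (4, 3).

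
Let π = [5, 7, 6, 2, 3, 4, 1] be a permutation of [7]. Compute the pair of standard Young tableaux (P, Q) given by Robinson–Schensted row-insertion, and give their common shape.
P = [1, 3, 4] / [2, 6] / [5] / [7];  Q = [1, 2, 6] / [3, 5] / [4] / [7];  common shape = (3, 2, 1, 1)

Row-insert the values π_1, π_2, … into P one at a time, bumping the leftmost entry strictly greater than the inserted value down to the next row. The recording tableau Q records, in position (i, j), the step at which that cell was added to P.
  Insert 5 (step 1): P = [5];  Q = [1]
  Insert 7 (step 2): P = [5, 7];  Q = [1, 2]
  Insert 6 (step 3): P = [5, 6] / [7];  Q = [1, 2] / [3]
  Insert 2 (step 4): P = [2, 6] / [5] / [7];  Q = [1, 2] / [3] / [4]
  Insert 3 (step 5): P = [2, 3] / [5, 6] / [7];  Q = [1, 2] / [3, 5] / [4]
  Insert 4 (step 6): P = [2, 3, 4] / [5, 6] / [7];  Q = [1, 2, 6] / [3, 5] / [4]
  Insert 1 (step 7): P = [1, 3, 4] / [2, 6] / [5] / [7];  Q = [1, 2, 6] / [3, 5] / [4] / [7]
Final shape: (3, 2, 1, 1).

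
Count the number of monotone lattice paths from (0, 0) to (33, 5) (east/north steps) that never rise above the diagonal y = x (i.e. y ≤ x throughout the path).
Number of paths = 428127

By the reflection principle (André's argument), the number of monotone paths to (33, 5) with n ≤ m that never go above y = x is C(38, 33) − C(38, 34) = 501942 − 73815 = 428127.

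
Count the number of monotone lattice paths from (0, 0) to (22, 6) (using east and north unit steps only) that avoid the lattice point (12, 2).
Number of paths = 285649

Total paths from (0, 0) to (22, 6): C(28, 22) = 376740. Paths through (12, 2): (paths (0, 0) → (12, 2)) × (paths (12, 2) → (22, 6)) = C(14, 12) · C(14, 10) = 91 · 1001 = 91091. Avoidance count = 376740 − 91091 = 285649.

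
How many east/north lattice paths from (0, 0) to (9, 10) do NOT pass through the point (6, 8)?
Number of paths = 62348

Total paths from (0, 0) to (9, 10): C(19, 9) = 92378. Paths through (6, 8): (paths (0, 0) → (6, 8)) × (paths (6, 8) → (9, 10)) = C(14, 6) · C(5, 3) = 3003 · 10 = 30030. Avoidance count = 92378 − 30030 = 62348.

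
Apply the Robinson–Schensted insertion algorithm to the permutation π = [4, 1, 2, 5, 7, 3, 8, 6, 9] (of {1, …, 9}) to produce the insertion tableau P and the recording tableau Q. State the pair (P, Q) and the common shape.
P = [1, 2, 3, 6, 8, 9] / [4, 5, 7];  Q = [1, 3, 4, 5, 7, 9] / [2, 6, 8];  common shape = (6, 3)

Row-insert the values π_1, π_2, … into P one at a time, bumping the leftmost entry strictly greater than the inserted value down to the next row. The recording tableau Q records, in position (i, j), the step at which that cell was added to P.
  Insert 4 (step 1): P = [4];  Q = [1]
  Insert 1 (step 2): P = [1] / [4];  Q = [1] / [2]
  Insert 2 (step 3): P = [1, 2] / [4];  Q = [1, 3] / [2]
  Insert 5 (step 4): P = [1, 2, 5] / [4];  Q = [1, 3, 4] / [2]
  Insert 7 (step 5): P = [1, 2, 5, 7] / [4];  Q = [1, 3, 4, 5] / [2]
  Insert 3 (step 6): P = [1, 2, 3, 7] / [4, 5];  Q = [1, 3, 4, 5] / [2, 6]
  Insert 8 (step 7): P = [1, 2, 3, 7, 8] / [4, 5];  Q = [1, 3, 4, 5, 7] / [2, 6]
  Insert 6 (step 8): P = [1, 2, 3, 6, 8] / [4, 5, 7];  Q = [1, 3, 4, 5, 7] / [2, 6, 8]
  Insert 9 (step 9): P = [1, 2, 3, 6, 8, 9] / [4, 5, 7];  Q = [1, 3, 4, 5, 7, 9] / [2, 6, 8]
Final shape: (6, 3).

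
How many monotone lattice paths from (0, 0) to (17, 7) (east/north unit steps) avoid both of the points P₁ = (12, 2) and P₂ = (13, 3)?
Number of paths = 296712

Inclusion–exclusion. Total paths: C(24, 17) = 346104. Through P₁: C(14, 12)·C(10, 5) = 22932. Through P₂: C(16, 13)·C(8, 4) = 39200. Since P₁ is strictly southwest of P₂, a monotone path through both must visit P₁ then P₂; paths through both = C(14, 12)·C(2, 1)·C(8, 4) = 12740. Avoid both = 346104 − 22932 − 39200 + 12740 = 296712.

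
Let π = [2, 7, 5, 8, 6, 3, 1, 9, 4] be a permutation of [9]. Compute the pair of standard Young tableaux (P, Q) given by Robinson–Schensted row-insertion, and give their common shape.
P = [1, 3, 4, 9] / [2, 6] / [5, 8] / [7];  Q = [1, 2, 4, 8] / [3, 5] / [6, 9] / [7];  common shape = (4, 2, 2, 1)

Row-insert the values π_1, π_2, … into P one at a time, bumping the leftmost entry strictly greater than the inserted value down to the next row. The recording tableau Q records, in position (i, j), the step at which that cell was added to P.
  Insert 2 (step 1): P = [2];  Q = [1]
  Insert 7 (step 2): P = [2, 7];  Q = [1, 2]
  Insert 5 (step 3): P = [2, 5] / [7];  Q = [1, 2] / [3]
  Insert 8 (step 4): P = [2, 5, 8] / [7];  Q = [1, 2, 4] / [3]
  Insert 6 (step 5): P = [2, 5, 6] / [7, 8];  Q = [1, 2, 4] / [3, 5]
  Insert 3 (step 6): P = [2, 3, 6] / [5, 8] / [7];  Q = [1, 2, 4] / [3, 5] / [6]
  Insert 1 (step 7): P = [1, 3, 6] / [2, 8] / [5] / [7];  Q = [1, 2, 4] / [3, 5] / [6] / [7]
  Insert 9 (step 8): P = [1, 3, 6, 9] / [2, 8] / [5] / [7];  Q = [1, 2, 4, 8] / [3, 5] / [6] / [7]
  Insert 4 (step 9): P = [1, 3, 4, 9] / [2, 6] / [5, 8] / [7];  Q = [1, 2, 4, 8] / [3, 5] / [6, 9] / [7]
Final shape: (4, 2, 2, 1).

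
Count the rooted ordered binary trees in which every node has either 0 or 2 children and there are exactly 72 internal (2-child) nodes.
C_72 = 20276890389709399862928998568254641025700

These full binary trees are counted by the Catalan number C_n = (1/(n + 1)) · C(2n, n). For n = 72: C_72 = (1/73) · C(144, 72) = 1480212998448786189993816895482588794876100/73 = 20276890389709399862928998568254641025700.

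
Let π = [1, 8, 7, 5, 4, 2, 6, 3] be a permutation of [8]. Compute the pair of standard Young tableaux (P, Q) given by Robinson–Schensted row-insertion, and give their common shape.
P = [1, 2, 3] / [4, 6] / [5] / [7] / [8];  Q = [1, 2, 7] / [3, 8] / [4] / [5] / [6];  common shape = (3, 2, 1, 1, 1)

Row-insert the values π_1, π_2, … into P one at a time, bumping the leftmost entry strictly greater than the inserted value down to the next row. The recording tableau Q records, in position (i, j), the step at which that cell was added to P.
  Insert 1 (step 1): P = [1];  Q = [1]
  Insert 8 (step 2): P = [1, 8];  Q = [1, 2]
  Insert 7 (step 3): P = [1, 7] / [8];  Q = [1, 2] / [3]
  Insert 5 (step 4): P = [1, 5] / [7] / [8];  Q = [1, 2] / [3] / [4]
  Insert 4 (step 5): P = [1, 4] / [5] / [7] / [8];  Q = [1, 2] / [3] / [4] / [5]
  Insert 2 (step 6): P = [1, 2] / [4] / [5] / [7] / [8];  Q = [1, 2] / [3] / [4] / [5] / [6]
  Insert 6 (step 7): P = [1, 2, 6] / [4] / [5] / [7] / [8];  Q = [1, 2, 7] / [3] / [4] / [5] / [6]
  Insert 3 (step 8): P = [1, 2, 3] / [4, 6] / [5] / [7] / [8];  Q = [1, 2, 7] / [3, 8] / [4] / [5] / [6]
Final shape: (3, 2, 1, 1, 1).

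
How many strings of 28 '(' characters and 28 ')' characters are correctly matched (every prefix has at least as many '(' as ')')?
C_28 = 263747951750360

These balanced parentheses are counted by the Catalan number C_n = (1/(n + 1)) · C(2n, n). For n = 28: C_28 = (1/29) · C(56, 28) = 7648690600760440/29 = 263747951750360.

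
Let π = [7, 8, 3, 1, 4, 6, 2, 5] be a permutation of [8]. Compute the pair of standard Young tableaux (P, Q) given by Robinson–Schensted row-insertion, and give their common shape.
P = [1, 2, 5] / [3, 4, 6] / [7, 8];  Q = [1, 2, 6] / [3, 5, 8] / [4, 7];  common shape = (3, 3, 2)

Row-insert the values π_1, π_2, … into P one at a time, bumping the leftmost entry strictly greater than the inserted value down to the next row. The recording tableau Q records, in position (i, j), the step at which that cell was added to P.
  Insert 7 (step 1): P = [7];  Q = [1]
  Insert 8 (step 2): P = [7, 8];  Q = [1, 2]
  Insert 3 (step 3): P = [3, 8] / [7];  Q = [1, 2] / [3]
  Insert 1 (step 4): P = [1, 8] / [3] / [7];  Q = [1, 2] / [3] / [4]
  Insert 4 (step 5): P = [1, 4] / [3, 8] / [7];  Q = [1, 2] / [3, 5] / [4]
  Insert 6 (step 6): P = [1, 4, 6] / [3, 8] / [7];  Q = [1, 2, 6] / [3, 5] / [4]
  Insert 2 (step 7): P = [1, 2, 6] / [3, 4] / [7, 8];  Q = [1, 2, 6] / [3, 5] / [4, 7]
  Insert 5 (step 8): P = [1, 2, 5] / [3, 4, 6] / [7, 8];  Q = [1, 2, 6] / [3, 5, 8] / [4, 7]
Final shape: (3, 3, 2).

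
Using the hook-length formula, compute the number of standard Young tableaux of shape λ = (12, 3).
# SYT of shape (12, 3) = 350

Hook-length formula: f^λ = n! / Π hook(c), product over all cells c of the Young diagram. For λ = (12, 3), n = 15 boxes. Hook lengths by row (left-to-right, top-to-bottom): [13, 12, 11, 9, 8, 7, 6, 5, 4, 3, 2, 1]; [3, 2, 1]. Product of hooks = 3736212480. So f^λ = 15! / 3736212480 = 1307674368000 / 3736212480 = 350.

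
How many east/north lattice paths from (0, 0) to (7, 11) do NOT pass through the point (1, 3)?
Number of paths = 19812

Total paths from (0, 0) to (7, 11): C(18, 7) = 31824. Paths through (1, 3): (paths (0, 0) → (1, 3)) × (paths (1, 3) → (7, 11)) = C(4, 1) · C(14, 6) = 4 · 3003 = 12012. Avoidance count = 31824 − 12012 = 19812.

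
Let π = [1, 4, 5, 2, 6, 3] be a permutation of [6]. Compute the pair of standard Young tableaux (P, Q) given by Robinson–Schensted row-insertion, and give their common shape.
P = [1, 2, 3, 6] / [4, 5];  Q = [1, 2, 3, 5] / [4, 6];  common shape = (4, 2)

Row-insert the values π_1, π_2, … into P one at a time, bumping the leftmost entry strictly greater than the inserted value down to the next row. The recording tableau Q records, in position (i, j), the step at which that cell was added to P.
  Insert 1 (step 1): P = [1];  Q = [1]
  Insert 4 (step 2): P = [1, 4];  Q = [1, 2]
  Insert 5 (step 3): P = [1, 4, 5];  Q = [1, 2, 3]
  Insert 2 (step 4): P = [1, 2, 5] / [4];  Q = [1, 2, 3] / [4]
  Insert 6 (step 5): P = [1, 2, 5, 6] / [4];  Q = [1, 2, 3, 5] / [4]
  Insert 3 (step 6): P = [1, 2, 3, 6] / [4, 5];  Q = [1, 2, 3, 5] / [4, 6]
Final shape: (4, 2).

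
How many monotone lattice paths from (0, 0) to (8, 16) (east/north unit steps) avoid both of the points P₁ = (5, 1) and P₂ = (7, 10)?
Number of paths = 596749

Inclusion–exclusion. Total paths: C(24, 8) = 735471. Through P₁: C(6, 5)·C(18, 3) = 4896. Through P₂: C(17, 7)·C(7, 1) = 136136. Since P₁ is strictly southwest of P₂, a monotone path through both must visit P₁ then P₂; paths through both = C(6, 5)·C(11, 2)·C(7, 1) = 2310. Avoid both = 735471 − 4896 − 136136 + 2310 = 596749.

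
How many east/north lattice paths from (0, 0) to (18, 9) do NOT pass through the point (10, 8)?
Number of paths = 4293003

Total paths from (0, 0) to (18, 9): C(27, 18) = 4686825. Paths through (10, 8): (paths (0, 0) → (10, 8)) × (paths (10, 8) → (18, 9)) = C(18, 10) · C(9, 8) = 43758 · 9 = 393822. Avoidance count = 4686825 − 393822 = 4293003.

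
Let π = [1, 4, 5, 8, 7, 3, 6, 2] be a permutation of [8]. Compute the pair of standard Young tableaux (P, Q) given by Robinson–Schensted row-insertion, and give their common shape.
P = [1, 2, 5, 6] / [3, 7] / [4] / [8];  Q = [1, 2, 3, 4] / [5, 7] / [6] / [8];  common shape = (4, 2, 1, 1)

Row-insert the values π_1, π_2, … into P one at a time, bumping the leftmost entry strictly greater than the inserted value down to the next row. The recording tableau Q records, in position (i, j), the step at which that cell was added to P.
  Insert 1 (step 1): P = [1];  Q = [1]
  Insert 4 (step 2): P = [1, 4];  Q = [1, 2]
  Insert 5 (step 3): P = [1, 4, 5];  Q = [1, 2, 3]
  Insert 8 (step 4): P = [1, 4, 5, 8];  Q = [1, 2, 3, 4]
  Insert 7 (step 5): P = [1, 4, 5, 7] / [8];  Q = [1, 2, 3, 4] / [5]
  Insert 3 (step 6): P = [1, 3, 5, 7] / [4] / [8];  Q = [1, 2, 3, 4] / [5] / [6]
  Insert 6 (step 7): P = [1, 3, 5, 6] / [4, 7] / [8];  Q = [1, 2, 3, 4] / [5, 7] / [6]
  Insert 2 (step 8): P = [1, 2, 5, 6] / [3, 7] / [4] / [8];  Q = [1, 2, 3, 4] / [5, 7] / [6] / [8]
Final shape: (4, 2, 1, 1).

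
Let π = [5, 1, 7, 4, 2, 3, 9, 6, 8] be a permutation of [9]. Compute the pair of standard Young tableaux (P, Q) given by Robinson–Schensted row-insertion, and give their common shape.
P = [1, 2, 3, 6, 8] / [4, 7, 9] / [5];  Q = [1, 3, 6, 7, 9] / [2, 4, 8] / [5];  common shape = (5, 3, 1)

Row-insert the values π_1, π_2, … into P one at a time, bumping the leftmost entry strictly greater than the inserted value down to the next row. The recording tableau Q records, in position (i, j), the step at which that cell was added to P.
  Insert 5 (step 1): P = [5];  Q = [1]
  Insert 1 (step 2): P = [1] / [5];  Q = [1] / [2]
  Insert 7 (step 3): P = [1, 7] / [5];  Q = [1, 3] / [2]
  Insert 4 (step 4): P = [1, 4] / [5, 7];  Q = [1, 3] / [2, 4]
  Insert 2 (step 5): P = [1, 2] / [4, 7] / [5];  Q = [1, 3] / [2, 4] / [5]
  Insert 3 (step 6): P = [1, 2, 3] / [4, 7] / [5];  Q = [1, 3, 6] / [2, 4] / [5]
  Insert 9 (step 7): P = [1, 2, 3, 9] / [4, 7] / [5];  Q = [1, 3, 6, 7] / [2, 4] / [5]
  Insert 6 (step 8): P = [1, 2, 3, 6] / [4, 7, 9] / [5];  Q = [1, 3, 6, 7] / [2, 4, 8] / [5]
  Insert 8 (step 9): P = [1, 2, 3, 6, 8] / [4, 7, 9] / [5];  Q = [1, 3, 6, 7, 9] / [2, 4, 8] / [5]
Final shape: (5, 3, 1).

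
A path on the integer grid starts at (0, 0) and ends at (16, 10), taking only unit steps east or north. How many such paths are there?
Number of paths = 5311735

A monotone lattice path from (0, 0) to (16, 10) consists of 16 east steps and 10 north steps in some order, so it is determined by which 16 of the 26 steps are east. The count is C(26, 16) = 5311735.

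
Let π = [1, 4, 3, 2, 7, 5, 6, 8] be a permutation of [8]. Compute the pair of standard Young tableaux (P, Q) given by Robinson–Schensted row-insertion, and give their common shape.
P = [1, 2, 5, 6, 8] / [3, 7] / [4];  Q = [1, 2, 5, 7, 8] / [3, 6] / [4];  common shape = (5, 2, 1)

Row-insert the values π_1, π_2, … into P one at a time, bumping the leftmost entry strictly greater than the inserted value down to the next row. The recording tableau Q records, in position (i, j), the step at which that cell was added to P.
  Insert 1 (step 1): P = [1];  Q = [1]
  Insert 4 (step 2): P = [1, 4];  Q = [1, 2]
  Insert 3 (step 3): P = [1, 3] / [4];  Q = [1, 2] / [3]
  Insert 2 (step 4): P = [1, 2] / [3] / [4];  Q = [1, 2] / [3] / [4]
  Insert 7 (step 5): P = [1, 2, 7] / [3] / [4];  Q = [1, 2, 5] / [3] / [4]
  Insert 5 (step 6): P = [1, 2, 5] / [3, 7] / [4];  Q = [1, 2, 5] / [3, 6] / [4]
  Insert 6 (step 7): P = [1, 2, 5, 6] / [3, 7] / [4];  Q = [1, 2, 5, 7] / [3, 6] / [4]
  Insert 8 (step 8): P = [1, 2, 5, 6, 8] / [3, 7] / [4];  Q = [1, 2, 5, 7, 8] / [3, 6] / [4]
Final shape: (5, 2, 1).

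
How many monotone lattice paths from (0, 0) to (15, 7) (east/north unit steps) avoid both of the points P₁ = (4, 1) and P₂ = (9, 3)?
Number of paths = 84514

Inclusion–exclusion. Total paths: C(22, 15) = 170544. Through P₁: C(5, 4)·C(17, 11) = 61880. Through P₂: C(12, 9)·C(10, 6) = 46200. Since P₁ is strictly southwest of P₂, a monotone path through both must visit P₁ then P₂; paths through both = C(5, 4)·C(7, 5)·C(10, 6) = 22050. Avoid both = 170544 − 61880 − 46200 + 22050 = 84514.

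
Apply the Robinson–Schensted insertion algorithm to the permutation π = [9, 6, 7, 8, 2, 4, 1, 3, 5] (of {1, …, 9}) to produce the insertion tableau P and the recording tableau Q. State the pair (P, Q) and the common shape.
P = [1, 3, 5] / [2, 4, 8] / [6, 7] / [9];  Q = [1, 3, 4] / [2, 6, 9] / [5, 8] / [7];  common shape = (3, 3, 2, 1)

Row-insert the values π_1, π_2, … into P one at a time, bumping the leftmost entry strictly greater than the inserted value down to the next row. The recording tableau Q records, in position (i, j), the step at which that cell was added to P.
  Insert 9 (step 1): P = [9];  Q = [1]
  Insert 6 (step 2): P = [6] / [9];  Q = [1] / [2]
  Insert 7 (step 3): P = [6, 7] / [9];  Q = [1, 3] / [2]
  Insert 8 (step 4): P = [6, 7, 8] / [9];  Q = [1, 3, 4] / [2]
  Insert 2 (step 5): P = [2, 7, 8] / [6] / [9];  Q = [1, 3, 4] / [2] / [5]
  Insert 4 (step 6): P = [2, 4, 8] / [6, 7] / [9];  Q = [1, 3, 4] / [2, 6] / [5]
  Insert 1 (step 7): P = [1, 4, 8] / [2, 7] / [6] / [9];  Q = [1, 3, 4] / [2, 6] / [5] / [7]
  Insert 3 (step 8): P = [1, 3, 8] / [2, 4] / [6, 7] / [9];  Q = [1, 3, 4] / [2, 6] / [5, 8] / [7]
  Insert 5 (step 9): P = [1, 3, 5] / [2, 4, 8] / [6, 7] / [9];  Q = [1, 3, 4] / [2, 6, 9] / [5, 8] / [7]
Final shape: (3, 3, 2, 1).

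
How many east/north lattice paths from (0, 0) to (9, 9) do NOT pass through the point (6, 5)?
Number of paths = 32450

Total paths from (0, 0) to (9, 9): C(18, 9) = 48620. Paths through (6, 5): (paths (0, 0) → (6, 5)) × (paths (6, 5) → (9, 9)) = C(11, 6) · C(7, 3) = 462 · 35 = 16170. Avoidance count = 48620 − 16170 = 32450.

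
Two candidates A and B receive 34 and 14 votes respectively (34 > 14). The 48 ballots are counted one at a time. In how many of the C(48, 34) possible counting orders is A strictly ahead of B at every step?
Strict-lead orderings = 200966926350

Total orderings of the 48 votes with 34 for A: C(48, 34) = 482320623240. By the Bertrand ballot formula (Cycle Lemma / reflection principle), the number of orderings in which A is strictly ahead of B throughout is (p − q)/(p + q) · C(p + q, p) = (34 − 14)/(34 + 14) · 482320623240 = 200966926350.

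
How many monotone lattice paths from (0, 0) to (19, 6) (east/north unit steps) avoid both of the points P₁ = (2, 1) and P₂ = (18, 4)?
Number of paths = 84874

Inclusion–exclusion. Total paths: C(25, 19) = 177100. Through P₁: C(3, 2)·C(22, 17) = 79002. Through P₂: C(22, 18)·C(3, 1) = 21945. Since P₁ is strictly southwest of P₂, a monotone path through both must visit P₁ then P₂; paths through both = C(3, 2)·C(19, 16)·C(3, 1) = 8721. Avoid both = 177100 − 79002 − 21945 + 8721 = 84874.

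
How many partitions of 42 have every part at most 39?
p(42, parts ≤ 39) = 53170

Use the recurrence p(n, m) = p(n, m−1) + p(n−m, m): either the largest part is < m (count p(n, m−1)) or the largest part is exactly m (remove one copy of m, count p(n−m, m)). With p(0, ·) = 1 this gives p(42, parts ≤ 39) = 53170. (By conjugating Young diagrams, this also counts partitions of 42 into at most 39 parts.)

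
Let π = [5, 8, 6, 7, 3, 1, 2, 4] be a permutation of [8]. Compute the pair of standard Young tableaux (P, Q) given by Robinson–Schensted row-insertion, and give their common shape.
P = [1, 2, 4] / [3, 6, 7] / [5] / [8];  Q = [1, 2, 4] / [3, 7, 8] / [5] / [6];  common shape = (3, 3, 1, 1)

Row-insert the values π_1, π_2, … into P one at a time, bumping the leftmost entry strictly greater than the inserted value down to the next row. The recording tableau Q records, in position (i, j), the step at which that cell was added to P.
  Insert 5 (step 1): P = [5];  Q = [1]
  Insert 8 (step 2): P = [5, 8];  Q = [1, 2]
  Insert 6 (step 3): P = [5, 6] / [8];  Q = [1, 2] / [3]
  Insert 7 (step 4): P = [5, 6, 7] / [8];  Q = [1, 2, 4] / [3]
  Insert 3 (step 5): P = [3, 6, 7] / [5] / [8];  Q = [1, 2, 4] / [3] / [5]
  Insert 1 (step 6): P = [1, 6, 7] / [3] / [5] / [8];  Q = [1, 2, 4] / [3] / [5] / [6]
  Insert 2 (step 7): P = [1, 2, 7] / [3, 6] / [5] / [8];  Q = [1, 2, 4] / [3, 7] / [5] / [6]
  Insert 4 (step 8): P = [1, 2, 4] / [3, 6, 7] / [5] / [8];  Q = [1, 2, 4] / [3, 7, 8] / [5] / [6]
Final shape: (3, 3, 1, 1).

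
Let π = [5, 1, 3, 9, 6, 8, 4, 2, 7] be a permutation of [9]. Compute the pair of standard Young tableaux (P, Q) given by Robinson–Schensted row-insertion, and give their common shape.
P = [1, 2, 4, 7] / [3, 6, 8] / [5] / [9];  Q = [1, 3, 4, 6] / [2, 5, 9] / [7] / [8];  common shape = (4, 3, 1, 1)

Row-insert the values π_1, π_2, … into P one at a time, bumping the leftmost entry strictly greater than the inserted value down to the next row. The recording tableau Q records, in position (i, j), the step at which that cell was added to P.
  Insert 5 (step 1): P = [5];  Q = [1]
  Insert 1 (step 2): P = [1] / [5];  Q = [1] / [2]
  Insert 3 (step 3): P = [1, 3] / [5];  Q = [1, 3] / [2]
  Insert 9 (step 4): P = [1, 3, 9] / [5];  Q = [1, 3, 4] / [2]
  Insert 6 (step 5): P = [1, 3, 6] / [5, 9];  Q = [1, 3, 4] / [2, 5]
  Insert 8 (step 6): P = [1, 3, 6, 8] / [5, 9];  Q = [1, 3, 4, 6] / [2, 5]
  Insert 4 (step 7): P = [1, 3, 4, 8] / [5, 6] / [9];  Q = [1, 3, 4, 6] / [2, 5] / [7]
  Insert 2 (step 8): P = [1, 2, 4, 8] / [3, 6] / [5] / [9];  Q = [1, 3, 4, 6] / [2, 5] / [7] / [8]
  Insert 7 (step 9): P = [1, 2, 4, 7] / [3, 6, 8] / [5] / [9];  Q = [1, 3, 4, 6] / [2, 5, 9] / [7] / [8]
Final shape: (4, 3, 1, 1).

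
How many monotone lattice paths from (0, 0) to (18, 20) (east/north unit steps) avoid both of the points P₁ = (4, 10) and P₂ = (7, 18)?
Number of paths = 31590171624

Inclusion–exclusion. Total paths: C(38, 18) = 33578000610. Through P₁: C(14, 4)·C(24, 14) = 1963217256. Through P₂: C(25, 7)·C(13, 11) = 37494600. Since P₁ is strictly southwest of P₂, a monotone path through both must visit P₁ then P₂; paths through both = C(14, 4)·C(11, 3)·C(13, 11) = 12882870. Avoid both = 33578000610 − 1963217256 − 37494600 + 12882870 = 31590171624.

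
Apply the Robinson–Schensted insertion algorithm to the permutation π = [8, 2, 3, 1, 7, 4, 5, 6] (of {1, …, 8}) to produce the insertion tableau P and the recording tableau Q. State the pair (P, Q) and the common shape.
P = [1, 3, 4, 5, 6] / [2, 7] / [8];  Q = [1, 3, 5, 7, 8] / [2, 6] / [4];  common shape = (5, 2, 1)

Row-insert the values π_1, π_2, … into P one at a time, bumping the leftmost entry strictly greater than the inserted value down to the next row. The recording tableau Q records, in position (i, j), the step at which that cell was added to P.
  Insert 8 (step 1): P = [8];  Q = [1]
  Insert 2 (step 2): P = [2] / [8];  Q = [1] / [2]
  Insert 3 (step 3): P = [2, 3] / [8];  Q = [1, 3] / [2]
  Insert 1 (step 4): P = [1, 3] / [2] / [8];  Q = [1, 3] / [2] / [4]
  Insert 7 (step 5): P = [1, 3, 7] / [2] / [8];  Q = [1, 3, 5] / [2] / [4]
  Insert 4 (step 6): P = [1, 3, 4] / [2, 7] / [8];  Q = [1, 3, 5] / [2, 6] / [4]
  Insert 5 (step 7): P = [1, 3, 4, 5] / [2, 7] / [8];  Q = [1, 3, 5, 7] / [2, 6] / [4]
  Insert 6 (step 8): P = [1, 3, 4, 5, 6] / [2, 7] / [8];  Q = [1, 3, 5, 7, 8] / [2, 6] / [4]
Final shape: (5, 2, 1).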